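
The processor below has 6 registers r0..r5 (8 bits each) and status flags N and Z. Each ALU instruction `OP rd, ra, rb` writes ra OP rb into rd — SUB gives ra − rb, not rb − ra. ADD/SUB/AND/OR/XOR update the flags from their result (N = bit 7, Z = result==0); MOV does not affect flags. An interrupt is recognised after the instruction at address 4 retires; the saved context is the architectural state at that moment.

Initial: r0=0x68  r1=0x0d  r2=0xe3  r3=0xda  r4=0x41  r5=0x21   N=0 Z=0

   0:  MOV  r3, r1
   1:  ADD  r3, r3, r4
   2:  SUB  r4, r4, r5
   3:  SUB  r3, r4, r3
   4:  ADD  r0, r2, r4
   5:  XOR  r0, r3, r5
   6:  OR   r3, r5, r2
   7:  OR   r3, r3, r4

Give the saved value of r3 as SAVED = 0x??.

SAVED = 0xd2

after  0: r0=0x68 r1=0x0d r2=0xe3 r3=0x0d r4=0x41 r5=0x21  N=0 Z=0
after  1: r0=0x68 r1=0x0d r2=0xe3 r3=0x4e r4=0x41 r5=0x21  N=0 Z=0
after  2: r0=0x68 r1=0x0d r2=0xe3 r3=0x4e r4=0x20 r5=0x21  N=0 Z=0
after  3: r0=0x68 r1=0x0d r2=0xe3 r3=0xd2 r4=0x20 r5=0x21  N=1 Z=0
after  4: r0=0x03 r1=0x0d r2=0xe3 r3=0xd2 r4=0x20 r5=0x21  N=0 Z=0
-- IRQ taken; context saved, return-PC = 5 --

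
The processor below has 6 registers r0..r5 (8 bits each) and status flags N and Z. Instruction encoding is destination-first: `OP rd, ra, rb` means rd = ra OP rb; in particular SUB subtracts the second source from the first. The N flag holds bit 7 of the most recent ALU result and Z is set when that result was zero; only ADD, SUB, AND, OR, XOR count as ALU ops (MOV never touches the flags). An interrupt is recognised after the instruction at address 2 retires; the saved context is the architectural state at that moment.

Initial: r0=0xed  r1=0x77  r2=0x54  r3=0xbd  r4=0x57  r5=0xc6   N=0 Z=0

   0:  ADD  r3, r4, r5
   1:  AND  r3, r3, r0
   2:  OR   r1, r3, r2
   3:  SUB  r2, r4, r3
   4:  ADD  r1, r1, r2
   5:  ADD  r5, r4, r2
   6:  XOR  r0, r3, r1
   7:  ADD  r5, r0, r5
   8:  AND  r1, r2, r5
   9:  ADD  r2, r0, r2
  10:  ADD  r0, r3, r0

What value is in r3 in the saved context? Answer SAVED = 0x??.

SAVED = 0x0d

after  0: r0=0xed r1=0x77 r2=0x54 r3=0x1d r4=0x57 r5=0xc6  N=0 Z=0
after  1: r0=0xed r1=0x77 r2=0x54 r3=0x0d r4=0x57 r5=0xc6  N=0 Z=0
after  2: r0=0xed r1=0x5d r2=0x54 r3=0x0d r4=0x57 r5=0xc6  N=0 Z=0
-- IRQ taken; context saved, return-PC = 3 --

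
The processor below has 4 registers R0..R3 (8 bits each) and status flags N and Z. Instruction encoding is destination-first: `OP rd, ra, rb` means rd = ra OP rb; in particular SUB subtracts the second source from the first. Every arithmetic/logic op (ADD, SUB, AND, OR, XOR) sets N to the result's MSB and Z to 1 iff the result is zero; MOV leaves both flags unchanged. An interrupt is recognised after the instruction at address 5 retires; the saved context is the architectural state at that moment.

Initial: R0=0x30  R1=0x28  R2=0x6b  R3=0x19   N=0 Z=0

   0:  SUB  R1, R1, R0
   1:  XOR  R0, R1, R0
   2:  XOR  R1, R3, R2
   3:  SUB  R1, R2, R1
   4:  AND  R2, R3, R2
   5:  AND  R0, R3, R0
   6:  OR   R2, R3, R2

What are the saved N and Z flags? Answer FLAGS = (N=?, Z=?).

after  0: R0=0x30 R1=0xf8 R2=0x6b R3=0x19  N=1 Z=0
after  1: R0=0xc8 R1=0xf8 R2=0x6b R3=0x19  N=1 Z=0
after  2: R0=0xc8 R1=0x72 R2=0x6b R3=0x19  N=0 Z=0
after  3: R0=0xc8 R1=0xf9 R2=0x6b R3=0x19  N=1 Z=0
after  4: R0=0xc8 R1=0xf9 R2=0x09 R3=0x19  N=0 Z=0
after  5: R0=0x08 R1=0xf9 R2=0x09 R3=0x19  N=0 Z=0
-- IRQ taken; context saved, return-PC = 6 --

FLAGS = (N=0, Z=0)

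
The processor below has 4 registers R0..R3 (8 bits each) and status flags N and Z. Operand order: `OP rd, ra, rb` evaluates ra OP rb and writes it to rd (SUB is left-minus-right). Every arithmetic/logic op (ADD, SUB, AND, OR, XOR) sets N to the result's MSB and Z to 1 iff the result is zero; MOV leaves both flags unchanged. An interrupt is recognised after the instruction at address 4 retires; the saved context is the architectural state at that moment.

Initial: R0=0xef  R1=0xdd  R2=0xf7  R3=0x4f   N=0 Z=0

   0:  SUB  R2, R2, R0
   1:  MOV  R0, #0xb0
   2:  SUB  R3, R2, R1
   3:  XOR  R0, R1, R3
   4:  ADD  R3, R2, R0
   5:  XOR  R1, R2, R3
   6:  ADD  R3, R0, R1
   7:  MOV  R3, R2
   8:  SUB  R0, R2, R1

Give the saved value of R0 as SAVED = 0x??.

SAVED = 0xf6

after  0: R0=0xef R1=0xdd R2=0x08 R3=0x4f  N=0 Z=0
after  1: R0=0xb0 R1=0xdd R2=0x08 R3=0x4f  N=0 Z=0
after  2: R0=0xb0 R1=0xdd R2=0x08 R3=0x2b  N=0 Z=0
after  3: R0=0xf6 R1=0xdd R2=0x08 R3=0x2b  N=1 Z=0
after  4: R0=0xf6 R1=0xdd R2=0x08 R3=0xfe  N=1 Z=0
-- IRQ taken; context saved, return-PC = 5 --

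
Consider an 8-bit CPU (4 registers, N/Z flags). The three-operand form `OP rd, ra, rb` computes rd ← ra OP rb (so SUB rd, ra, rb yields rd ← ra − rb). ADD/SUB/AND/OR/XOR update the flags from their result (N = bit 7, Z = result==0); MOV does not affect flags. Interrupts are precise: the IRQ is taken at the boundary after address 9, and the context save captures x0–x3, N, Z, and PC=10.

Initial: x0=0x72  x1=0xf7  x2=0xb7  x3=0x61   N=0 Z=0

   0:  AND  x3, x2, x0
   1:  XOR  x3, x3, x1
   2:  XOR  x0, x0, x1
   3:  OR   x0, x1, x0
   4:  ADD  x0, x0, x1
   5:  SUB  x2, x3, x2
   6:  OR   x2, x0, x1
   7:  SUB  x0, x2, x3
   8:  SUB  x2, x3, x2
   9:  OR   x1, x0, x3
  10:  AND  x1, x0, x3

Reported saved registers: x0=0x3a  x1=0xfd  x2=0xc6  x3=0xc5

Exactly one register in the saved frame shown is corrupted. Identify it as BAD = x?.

BAD = x1

after  0: x0=0x72 x1=0xf7 x2=0xb7 x3=0x32  N=0 Z=0
after  1: x0=0x72 x1=0xf7 x2=0xb7 x3=0xc5  N=1 Z=0
after  2: x0=0x85 x1=0xf7 x2=0xb7 x3=0xc5  N=1 Z=0
after  3: x0=0xf7 x1=0xf7 x2=0xb7 x3=0xc5  N=1 Z=0
after  4: x0=0xee x1=0xf7 x2=0xb7 x3=0xc5  N=1 Z=0
after  5: x0=0xee x1=0xf7 x2=0x0e x3=0xc5  N=0 Z=0
after  6: x0=0xee x1=0xf7 x2=0xff x3=0xc5  N=1 Z=0
after  7: x0=0x3a x1=0xf7 x2=0xff x3=0xc5  N=0 Z=0
after  8: x0=0x3a x1=0xf7 x2=0xc6 x3=0xc5  N=1 Z=0
after  9: x0=0x3a x1=0xff x2=0xc6 x3=0xc5  N=1 Z=0
-- IRQ taken; context saved, return-PC = 10 --
mismatch: x1: reported 0xfd vs actual 0xff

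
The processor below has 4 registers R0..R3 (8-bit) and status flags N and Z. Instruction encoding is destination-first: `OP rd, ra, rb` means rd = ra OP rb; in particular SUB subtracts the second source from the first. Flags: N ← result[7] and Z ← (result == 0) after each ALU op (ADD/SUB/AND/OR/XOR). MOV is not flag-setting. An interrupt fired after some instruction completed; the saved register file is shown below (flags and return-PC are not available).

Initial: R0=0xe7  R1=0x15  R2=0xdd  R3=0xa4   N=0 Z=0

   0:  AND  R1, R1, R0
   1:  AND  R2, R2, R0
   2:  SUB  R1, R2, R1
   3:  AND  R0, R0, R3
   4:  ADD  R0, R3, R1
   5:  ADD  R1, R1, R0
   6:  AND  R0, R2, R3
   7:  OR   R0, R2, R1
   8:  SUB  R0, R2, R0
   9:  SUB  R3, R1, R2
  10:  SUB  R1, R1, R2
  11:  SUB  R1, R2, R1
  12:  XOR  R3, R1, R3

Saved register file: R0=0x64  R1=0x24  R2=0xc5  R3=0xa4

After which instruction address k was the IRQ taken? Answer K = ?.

K = 5

after  0: R0=0xe7 R1=0x05 R2=0xdd R3=0xa4  N=0 Z=0
after  1: R0=0xe7 R1=0x05 R2=0xc5 R3=0xa4  N=1 Z=0
after  2: R0=0xe7 R1=0xc0 R2=0xc5 R3=0xa4  N=1 Z=0
after  3: R0=0xa4 R1=0xc0 R2=0xc5 R3=0xa4  N=1 Z=0
after  4: R0=0x64 R1=0xc0 R2=0xc5 R3=0xa4  N=0 Z=0
after  5: R0=0x64 R1=0x24 R2=0xc5 R3=0xa4  N=0 Z=0
-- IRQ taken; context saved, return-PC = 6 --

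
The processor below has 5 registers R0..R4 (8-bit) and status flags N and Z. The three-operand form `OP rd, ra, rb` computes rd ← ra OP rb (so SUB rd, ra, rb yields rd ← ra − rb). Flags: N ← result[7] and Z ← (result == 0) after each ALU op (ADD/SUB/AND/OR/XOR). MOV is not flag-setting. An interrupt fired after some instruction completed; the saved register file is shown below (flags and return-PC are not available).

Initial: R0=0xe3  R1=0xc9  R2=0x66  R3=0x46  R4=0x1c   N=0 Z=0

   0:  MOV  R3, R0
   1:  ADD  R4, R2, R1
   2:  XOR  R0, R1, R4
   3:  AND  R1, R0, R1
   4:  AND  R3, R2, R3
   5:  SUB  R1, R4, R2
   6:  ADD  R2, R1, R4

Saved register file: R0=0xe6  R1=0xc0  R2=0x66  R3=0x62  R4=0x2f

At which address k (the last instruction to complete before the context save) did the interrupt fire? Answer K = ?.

after  0: R0=0xe3 R1=0xc9 R2=0x66 R3=0xe3 R4=0x1c  N=0 Z=0
after  1: R0=0xe3 R1=0xc9 R2=0x66 R3=0xe3 R4=0x2f  N=0 Z=0
after  2: R0=0xe6 R1=0xc9 R2=0x66 R3=0xe3 R4=0x2f  N=1 Z=0
after  3: R0=0xe6 R1=0xc0 R2=0x66 R3=0xe3 R4=0x2f  N=1 Z=0
after  4: R0=0xe6 R1=0xc0 R2=0x66 R3=0x62 R4=0x2f  N=0 Z=0
-- IRQ taken; context saved, return-PC = 5 --

K = 4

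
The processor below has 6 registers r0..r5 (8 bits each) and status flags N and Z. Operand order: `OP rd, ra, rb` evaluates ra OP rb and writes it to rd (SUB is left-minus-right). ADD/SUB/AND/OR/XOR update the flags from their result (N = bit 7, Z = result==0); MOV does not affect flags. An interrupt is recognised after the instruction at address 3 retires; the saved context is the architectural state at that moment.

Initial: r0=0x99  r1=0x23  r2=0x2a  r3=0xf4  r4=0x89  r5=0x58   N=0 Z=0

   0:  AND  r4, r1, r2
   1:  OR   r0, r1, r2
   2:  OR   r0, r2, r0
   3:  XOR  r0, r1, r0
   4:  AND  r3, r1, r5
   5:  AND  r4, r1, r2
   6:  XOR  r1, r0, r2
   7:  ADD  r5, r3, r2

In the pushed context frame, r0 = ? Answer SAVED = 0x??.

SAVED = 0x08

after  0: r0=0x99 r1=0x23 r2=0x2a r3=0xf4 r4=0x22 r5=0x58  N=0 Z=0
after  1: r0=0x2b r1=0x23 r2=0x2a r3=0xf4 r4=0x22 r5=0x58  N=0 Z=0
after  2: r0=0x2b r1=0x23 r2=0x2a r3=0xf4 r4=0x22 r5=0x58  N=0 Z=0
after  3: r0=0x08 r1=0x23 r2=0x2a r3=0xf4 r4=0x22 r5=0x58  N=0 Z=0
-- IRQ taken; context saved, return-PC = 4 --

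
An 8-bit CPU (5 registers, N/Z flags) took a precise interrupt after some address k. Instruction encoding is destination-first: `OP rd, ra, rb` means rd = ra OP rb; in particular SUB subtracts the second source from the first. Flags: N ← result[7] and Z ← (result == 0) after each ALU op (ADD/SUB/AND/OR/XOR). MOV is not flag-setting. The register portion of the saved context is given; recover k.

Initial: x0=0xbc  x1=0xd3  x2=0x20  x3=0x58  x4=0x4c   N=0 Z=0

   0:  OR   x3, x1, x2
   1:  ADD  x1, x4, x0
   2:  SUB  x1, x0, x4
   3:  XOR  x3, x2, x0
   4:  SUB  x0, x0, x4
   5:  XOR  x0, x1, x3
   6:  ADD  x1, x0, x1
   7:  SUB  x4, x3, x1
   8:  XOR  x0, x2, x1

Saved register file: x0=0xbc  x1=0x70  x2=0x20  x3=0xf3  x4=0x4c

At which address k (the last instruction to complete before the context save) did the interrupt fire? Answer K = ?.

K = 2

after  0: x0=0xbc x1=0xd3 x2=0x20 x3=0xf3 x4=0x4c  N=1 Z=0
after  1: x0=0xbc x1=0x08 x2=0x20 x3=0xf3 x4=0x4c  N=0 Z=0
after  2: x0=0xbc x1=0x70 x2=0x20 x3=0xf3 x4=0x4c  N=0 Z=0
-- IRQ taken; context saved, return-PC = 3 --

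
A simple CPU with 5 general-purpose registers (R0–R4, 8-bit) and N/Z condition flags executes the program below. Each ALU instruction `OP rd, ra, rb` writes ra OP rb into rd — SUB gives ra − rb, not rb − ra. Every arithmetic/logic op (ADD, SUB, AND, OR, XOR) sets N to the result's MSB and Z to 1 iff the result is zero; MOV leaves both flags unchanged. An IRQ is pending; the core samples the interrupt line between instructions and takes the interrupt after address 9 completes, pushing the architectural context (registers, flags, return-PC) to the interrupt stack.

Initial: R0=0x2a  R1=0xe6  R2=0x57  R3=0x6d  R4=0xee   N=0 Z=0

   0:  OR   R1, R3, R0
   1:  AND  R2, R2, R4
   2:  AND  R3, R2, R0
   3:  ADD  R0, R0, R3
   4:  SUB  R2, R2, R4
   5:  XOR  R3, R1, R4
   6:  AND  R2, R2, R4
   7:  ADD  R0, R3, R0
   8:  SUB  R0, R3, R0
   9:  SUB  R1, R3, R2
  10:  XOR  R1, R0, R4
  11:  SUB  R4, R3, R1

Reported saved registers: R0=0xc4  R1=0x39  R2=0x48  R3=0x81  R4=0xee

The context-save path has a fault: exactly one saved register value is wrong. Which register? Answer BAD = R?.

BAD = R0

after  0: R0=0x2a R1=0x6f R2=0x57 R3=0x6d R4=0xee  N=0 Z=0
after  1: R0=0x2a R1=0x6f R2=0x46 R3=0x6d R4=0xee  N=0 Z=0
after  2: R0=0x2a R1=0x6f R2=0x46 R3=0x02 R4=0xee  N=0 Z=0
after  3: R0=0x2c R1=0x6f R2=0x46 R3=0x02 R4=0xee  N=0 Z=0
after  4: R0=0x2c R1=0x6f R2=0x58 R3=0x02 R4=0xee  N=0 Z=0
after  5: R0=0x2c R1=0x6f R2=0x58 R3=0x81 R4=0xee  N=1 Z=0
after  6: R0=0x2c R1=0x6f R2=0x48 R3=0x81 R4=0xee  N=0 Z=0
after  7: R0=0xad R1=0x6f R2=0x48 R3=0x81 R4=0xee  N=1 Z=0
after  8: R0=0xd4 R1=0x6f R2=0x48 R3=0x81 R4=0xee  N=1 Z=0
after  9: R0=0xd4 R1=0x39 R2=0x48 R3=0x81 R4=0xee  N=0 Z=0
-- IRQ taken; context saved, return-PC = 10 --
mismatch: R0: reported 0xc4 vs actual 0xd4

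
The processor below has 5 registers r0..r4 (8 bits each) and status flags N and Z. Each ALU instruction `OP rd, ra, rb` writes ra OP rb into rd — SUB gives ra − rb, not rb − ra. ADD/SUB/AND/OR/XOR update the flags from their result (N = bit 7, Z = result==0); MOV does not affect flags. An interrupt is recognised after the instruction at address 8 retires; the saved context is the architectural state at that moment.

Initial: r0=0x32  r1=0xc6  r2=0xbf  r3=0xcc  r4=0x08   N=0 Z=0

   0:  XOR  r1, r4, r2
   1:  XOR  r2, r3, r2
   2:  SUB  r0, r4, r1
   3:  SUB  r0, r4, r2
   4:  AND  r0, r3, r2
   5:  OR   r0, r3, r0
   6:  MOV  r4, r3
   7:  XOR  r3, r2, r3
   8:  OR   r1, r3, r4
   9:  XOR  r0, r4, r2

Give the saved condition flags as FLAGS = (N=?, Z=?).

FLAGS = (N=1, Z=0)

after  0: r0=0x32 r1=0xb7 r2=0xbf r3=0xcc r4=0x08  N=1 Z=0
after  1: r0=0x32 r1=0xb7 r2=0x73 r3=0xcc r4=0x08  N=0 Z=0
after  2: r0=0x51 r1=0xb7 r2=0x73 r3=0xcc r4=0x08  N=0 Z=0
after  3: r0=0x95 r1=0xb7 r2=0x73 r3=0xcc r4=0x08  N=1 Z=0
after  4: r0=0x40 r1=0xb7 r2=0x73 r3=0xcc r4=0x08  N=0 Z=0
after  5: r0=0xcc r1=0xb7 r2=0x73 r3=0xcc r4=0x08  N=1 Z=0
after  6: r0=0xcc r1=0xb7 r2=0x73 r3=0xcc r4=0xcc  N=1 Z=0
after  7: r0=0xcc r1=0xb7 r2=0x73 r3=0xbf r4=0xcc  N=1 Z=0
after  8: r0=0xcc r1=0xff r2=0x73 r3=0xbf r4=0xcc  N=1 Z=0
-- IRQ taken; context saved, return-PC = 9 --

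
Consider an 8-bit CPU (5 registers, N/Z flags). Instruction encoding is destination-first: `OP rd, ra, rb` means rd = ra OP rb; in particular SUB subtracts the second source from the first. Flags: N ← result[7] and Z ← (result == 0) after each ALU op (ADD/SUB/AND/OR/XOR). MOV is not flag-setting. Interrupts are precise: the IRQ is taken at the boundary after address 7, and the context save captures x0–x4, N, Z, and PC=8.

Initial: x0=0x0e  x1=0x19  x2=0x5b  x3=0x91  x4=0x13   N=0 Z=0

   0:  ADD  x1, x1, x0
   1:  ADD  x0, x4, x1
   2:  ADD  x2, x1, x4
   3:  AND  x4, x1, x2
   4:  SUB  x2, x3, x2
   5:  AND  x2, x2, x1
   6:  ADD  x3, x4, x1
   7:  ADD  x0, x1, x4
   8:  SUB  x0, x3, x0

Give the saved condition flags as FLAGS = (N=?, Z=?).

after  0: x0=0x0e x1=0x27 x2=0x5b x3=0x91 x4=0x13  N=0 Z=0
after  1: x0=0x3a x1=0x27 x2=0x5b x3=0x91 x4=0x13  N=0 Z=0
after  2: x0=0x3a x1=0x27 x2=0x3a x3=0x91 x4=0x13  N=0 Z=0
after  3: x0=0x3a x1=0x27 x2=0x3a x3=0x91 x4=0x22  N=0 Z=0
after  4: x0=0x3a x1=0x27 x2=0x57 x3=0x91 x4=0x22  N=0 Z=0
after  5: x0=0x3a x1=0x27 x2=0x07 x3=0x91 x4=0x22  N=0 Z=0
after  6: x0=0x3a x1=0x27 x2=0x07 x3=0x49 x4=0x22  N=0 Z=0
after  7: x0=0x49 x1=0x27 x2=0x07 x3=0x49 x4=0x22  N=0 Z=0
-- IRQ taken; context saved, return-PC = 8 --

FLAGS = (N=0, Z=0)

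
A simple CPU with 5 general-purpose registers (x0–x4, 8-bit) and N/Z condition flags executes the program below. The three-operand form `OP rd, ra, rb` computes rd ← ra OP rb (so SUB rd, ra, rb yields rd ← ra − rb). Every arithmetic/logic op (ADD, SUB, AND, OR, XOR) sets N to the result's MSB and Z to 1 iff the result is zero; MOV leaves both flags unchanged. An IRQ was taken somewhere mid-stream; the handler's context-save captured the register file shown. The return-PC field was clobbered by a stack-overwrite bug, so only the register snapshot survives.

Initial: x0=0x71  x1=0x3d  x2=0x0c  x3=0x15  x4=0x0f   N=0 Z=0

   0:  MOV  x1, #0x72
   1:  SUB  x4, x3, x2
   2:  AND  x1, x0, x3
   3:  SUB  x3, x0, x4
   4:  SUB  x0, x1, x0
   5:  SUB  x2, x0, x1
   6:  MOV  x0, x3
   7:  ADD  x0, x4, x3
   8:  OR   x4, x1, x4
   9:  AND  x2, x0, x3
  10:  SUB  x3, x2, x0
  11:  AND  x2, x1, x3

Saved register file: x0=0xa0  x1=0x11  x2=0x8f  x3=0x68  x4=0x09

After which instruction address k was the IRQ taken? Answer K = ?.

after  0: x0=0x71 x1=0x72 x2=0x0c x3=0x15 x4=0x0f  N=0 Z=0
after  1: x0=0x71 x1=0x72 x2=0x0c x3=0x15 x4=0x09  N=0 Z=0
after  2: x0=0x71 x1=0x11 x2=0x0c x3=0x15 x4=0x09  N=0 Z=0
after  3: x0=0x71 x1=0x11 x2=0x0c x3=0x68 x4=0x09  N=0 Z=0
after  4: x0=0xa0 x1=0x11 x2=0x0c x3=0x68 x4=0x09  N=1 Z=0
after  5: x0=0xa0 x1=0x11 x2=0x8f x3=0x68 x4=0x09  N=1 Z=0
-- IRQ taken; context saved, return-PC = 6 --

K = 5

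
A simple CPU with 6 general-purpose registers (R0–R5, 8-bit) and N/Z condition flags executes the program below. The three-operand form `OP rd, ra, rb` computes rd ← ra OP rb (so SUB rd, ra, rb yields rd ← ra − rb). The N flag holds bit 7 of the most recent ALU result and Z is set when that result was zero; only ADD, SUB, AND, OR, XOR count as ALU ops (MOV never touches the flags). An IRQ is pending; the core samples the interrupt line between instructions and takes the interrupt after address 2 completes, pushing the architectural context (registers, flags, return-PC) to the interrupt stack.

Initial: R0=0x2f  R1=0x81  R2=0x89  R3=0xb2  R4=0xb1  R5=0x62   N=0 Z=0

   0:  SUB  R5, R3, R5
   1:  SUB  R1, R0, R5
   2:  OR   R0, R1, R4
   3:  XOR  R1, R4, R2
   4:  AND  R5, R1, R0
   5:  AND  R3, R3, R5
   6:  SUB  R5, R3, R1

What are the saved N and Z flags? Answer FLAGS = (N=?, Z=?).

FLAGS = (N=1, Z=0)

after  0: R0=0x2f R1=0x81 R2=0x89 R3=0xb2 R4=0xb1 R5=0x50  N=0 Z=0
after  1: R0=0x2f R1=0xdf R2=0x89 R3=0xb2 R4=0xb1 R5=0x50  N=1 Z=0
after  2: R0=0xff R1=0xdf R2=0x89 R3=0xb2 R4=0xb1 R5=0x50  N=1 Z=0
-- IRQ taken; context saved, return-PC = 3 --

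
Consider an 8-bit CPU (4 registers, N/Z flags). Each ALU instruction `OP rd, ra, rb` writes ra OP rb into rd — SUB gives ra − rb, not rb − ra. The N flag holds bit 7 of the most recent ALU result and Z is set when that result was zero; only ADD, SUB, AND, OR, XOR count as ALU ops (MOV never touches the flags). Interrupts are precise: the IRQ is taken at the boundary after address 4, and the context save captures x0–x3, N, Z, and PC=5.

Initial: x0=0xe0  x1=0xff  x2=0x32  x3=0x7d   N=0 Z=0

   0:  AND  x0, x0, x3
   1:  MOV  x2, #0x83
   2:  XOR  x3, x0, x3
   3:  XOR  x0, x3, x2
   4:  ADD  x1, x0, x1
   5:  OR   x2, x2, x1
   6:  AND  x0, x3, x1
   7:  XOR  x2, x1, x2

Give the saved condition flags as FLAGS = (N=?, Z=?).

after  0: x0=0x60 x1=0xff x2=0x32 x3=0x7d  N=0 Z=0
after  1: x0=0x60 x1=0xff x2=0x83 x3=0x7d  N=0 Z=0
after  2: x0=0x60 x1=0xff x2=0x83 x3=0x1d  N=0 Z=0
after  3: x0=0x9e x1=0xff x2=0x83 x3=0x1d  N=1 Z=0
after  4: x0=0x9e x1=0x9d x2=0x83 x3=0x1d  N=1 Z=0
-- IRQ taken; context saved, return-PC = 5 --

FLAGS = (N=1, Z=0)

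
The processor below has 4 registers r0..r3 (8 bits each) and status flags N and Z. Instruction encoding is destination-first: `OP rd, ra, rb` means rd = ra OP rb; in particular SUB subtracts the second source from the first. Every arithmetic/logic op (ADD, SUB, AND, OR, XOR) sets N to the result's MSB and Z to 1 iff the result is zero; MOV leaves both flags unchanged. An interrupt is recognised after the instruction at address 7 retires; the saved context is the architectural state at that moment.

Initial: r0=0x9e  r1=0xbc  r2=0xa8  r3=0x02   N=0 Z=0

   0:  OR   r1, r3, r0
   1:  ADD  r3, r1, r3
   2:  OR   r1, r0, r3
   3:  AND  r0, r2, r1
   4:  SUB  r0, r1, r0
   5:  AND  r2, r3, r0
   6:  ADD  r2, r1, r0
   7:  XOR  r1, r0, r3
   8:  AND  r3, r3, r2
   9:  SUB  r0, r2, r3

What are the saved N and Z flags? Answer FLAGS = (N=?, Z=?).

after  0: r0=0x9e r1=0x9e r2=0xa8 r3=0x02  N=1 Z=0
after  1: r0=0x9e r1=0x9e r2=0xa8 r3=0xa0  N=1 Z=0
after  2: r0=0x9e r1=0xbe r2=0xa8 r3=0xa0  N=1 Z=0
after  3: r0=0xa8 r1=0xbe r2=0xa8 r3=0xa0  N=1 Z=0
after  4: r0=0x16 r1=0xbe r2=0xa8 r3=0xa0  N=0 Z=0
after  5: r0=0x16 r1=0xbe r2=0x00 r3=0xa0  N=0 Z=1
after  6: r0=0x16 r1=0xbe r2=0xd4 r3=0xa0  N=1 Z=0
after  7: r0=0x16 r1=0xb6 r2=0xd4 r3=0xa0  N=1 Z=0
-- IRQ taken; context saved, return-PC = 8 --

FLAGS = (N=1, Z=0)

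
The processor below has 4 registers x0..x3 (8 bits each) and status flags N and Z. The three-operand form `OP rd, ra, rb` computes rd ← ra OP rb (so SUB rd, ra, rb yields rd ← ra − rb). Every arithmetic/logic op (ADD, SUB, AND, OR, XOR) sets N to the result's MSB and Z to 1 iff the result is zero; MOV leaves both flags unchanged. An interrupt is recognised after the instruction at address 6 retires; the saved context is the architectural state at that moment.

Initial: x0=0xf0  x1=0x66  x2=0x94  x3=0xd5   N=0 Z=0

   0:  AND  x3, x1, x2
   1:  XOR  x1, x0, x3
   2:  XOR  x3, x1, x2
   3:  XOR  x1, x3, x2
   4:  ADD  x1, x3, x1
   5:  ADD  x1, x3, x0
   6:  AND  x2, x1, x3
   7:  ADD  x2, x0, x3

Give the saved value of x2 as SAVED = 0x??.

after  0: x0=0xf0 x1=0x66 x2=0x94 x3=0x04  N=0 Z=0
after  1: x0=0xf0 x1=0xf4 x2=0x94 x3=0x04  N=1 Z=0
after  2: x0=0xf0 x1=0xf4 x2=0x94 x3=0x60  N=0 Z=0
after  3: x0=0xf0 x1=0xf4 x2=0x94 x3=0x60  N=1 Z=0
after  4: x0=0xf0 x1=0x54 x2=0x94 x3=0x60  N=0 Z=0
after  5: x0=0xf0 x1=0x50 x2=0x94 x3=0x60  N=0 Z=0
after  6: x0=0xf0 x1=0x50 x2=0x40 x3=0x60  N=0 Z=0
-- IRQ taken; context saved, return-PC = 7 --

SAVED = 0x40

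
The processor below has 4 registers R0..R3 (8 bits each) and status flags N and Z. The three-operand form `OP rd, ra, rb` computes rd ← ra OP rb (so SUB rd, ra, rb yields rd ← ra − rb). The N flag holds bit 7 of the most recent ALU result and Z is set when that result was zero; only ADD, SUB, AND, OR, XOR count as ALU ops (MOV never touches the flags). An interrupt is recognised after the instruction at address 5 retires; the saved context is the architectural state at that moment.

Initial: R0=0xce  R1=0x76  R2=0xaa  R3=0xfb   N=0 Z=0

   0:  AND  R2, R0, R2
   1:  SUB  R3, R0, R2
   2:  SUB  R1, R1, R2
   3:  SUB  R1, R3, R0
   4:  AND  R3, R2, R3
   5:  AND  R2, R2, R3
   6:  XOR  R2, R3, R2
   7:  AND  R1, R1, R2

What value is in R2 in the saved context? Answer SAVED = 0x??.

SAVED = 0x00

after  0: R0=0xce R1=0x76 R2=0x8a R3=0xfb  N=1 Z=0
after  1: R0=0xce R1=0x76 R2=0x8a R3=0x44  N=0 Z=0
after  2: R0=0xce R1=0xec R2=0x8a R3=0x44  N=1 Z=0
after  3: R0=0xce R1=0x76 R2=0x8a R3=0x44  N=0 Z=0
after  4: R0=0xce R1=0x76 R2=0x8a R3=0x00  N=0 Z=1
after  5: R0=0xce R1=0x76 R2=0x00 R3=0x00  N=0 Z=1
-- IRQ taken; context saved, return-PC = 6 --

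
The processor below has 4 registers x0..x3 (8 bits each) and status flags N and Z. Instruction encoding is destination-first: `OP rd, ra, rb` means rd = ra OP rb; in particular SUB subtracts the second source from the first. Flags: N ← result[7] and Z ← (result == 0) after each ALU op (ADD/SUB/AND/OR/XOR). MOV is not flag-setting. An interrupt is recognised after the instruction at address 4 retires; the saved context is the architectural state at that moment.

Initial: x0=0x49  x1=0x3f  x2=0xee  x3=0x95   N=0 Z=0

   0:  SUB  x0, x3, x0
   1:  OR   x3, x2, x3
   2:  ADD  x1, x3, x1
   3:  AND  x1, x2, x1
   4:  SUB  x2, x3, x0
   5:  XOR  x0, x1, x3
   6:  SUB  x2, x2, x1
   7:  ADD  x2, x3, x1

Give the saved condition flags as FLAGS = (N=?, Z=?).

after  0: x0=0x4c x1=0x3f x2=0xee x3=0x95  N=0 Z=0
after  1: x0=0x4c x1=0x3f x2=0xee x3=0xff  N=1 Z=0
after  2: x0=0x4c x1=0x3e x2=0xee x3=0xff  N=0 Z=0
after  3: x0=0x4c x1=0x2e x2=0xee x3=0xff  N=0 Z=0
after  4: x0=0x4c x1=0x2e x2=0xb3 x3=0xff  N=1 Z=0
-- IRQ taken; context saved, return-PC = 5 --

FLAGS = (N=1, Z=0)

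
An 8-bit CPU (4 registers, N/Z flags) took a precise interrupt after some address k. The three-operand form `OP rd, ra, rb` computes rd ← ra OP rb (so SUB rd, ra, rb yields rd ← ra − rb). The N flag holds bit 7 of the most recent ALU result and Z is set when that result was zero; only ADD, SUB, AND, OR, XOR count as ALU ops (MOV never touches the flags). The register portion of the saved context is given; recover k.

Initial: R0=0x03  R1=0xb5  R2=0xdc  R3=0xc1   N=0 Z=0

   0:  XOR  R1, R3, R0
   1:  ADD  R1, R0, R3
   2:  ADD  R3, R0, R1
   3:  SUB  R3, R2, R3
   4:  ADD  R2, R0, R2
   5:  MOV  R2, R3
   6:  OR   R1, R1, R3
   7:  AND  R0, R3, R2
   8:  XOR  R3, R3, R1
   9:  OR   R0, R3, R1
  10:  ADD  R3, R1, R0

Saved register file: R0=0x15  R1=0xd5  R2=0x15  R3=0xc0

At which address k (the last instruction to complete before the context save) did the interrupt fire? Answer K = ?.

after  0: R0=0x03 R1=0xc2 R2=0xdc R3=0xc1  N=1 Z=0
after  1: R0=0x03 R1=0xc4 R2=0xdc R3=0xc1  N=1 Z=0
after  2: R0=0x03 R1=0xc4 R2=0xdc R3=0xc7  N=1 Z=0
after  3: R0=0x03 R1=0xc4 R2=0xdc R3=0x15  N=0 Z=0
after  4: R0=0x03 R1=0xc4 R2=0xdf R3=0x15  N=1 Z=0
after  5: R0=0x03 R1=0xc4 R2=0x15 R3=0x15  N=1 Z=0
after  6: R0=0x03 R1=0xd5 R2=0x15 R3=0x15  N=1 Z=0
after  7: R0=0x15 R1=0xd5 R2=0x15 R3=0x15  N=0 Z=0
after  8: R0=0x15 R1=0xd5 R2=0x15 R3=0xc0  N=1 Z=0
-- IRQ taken; context saved, return-PC = 9 --

K = 8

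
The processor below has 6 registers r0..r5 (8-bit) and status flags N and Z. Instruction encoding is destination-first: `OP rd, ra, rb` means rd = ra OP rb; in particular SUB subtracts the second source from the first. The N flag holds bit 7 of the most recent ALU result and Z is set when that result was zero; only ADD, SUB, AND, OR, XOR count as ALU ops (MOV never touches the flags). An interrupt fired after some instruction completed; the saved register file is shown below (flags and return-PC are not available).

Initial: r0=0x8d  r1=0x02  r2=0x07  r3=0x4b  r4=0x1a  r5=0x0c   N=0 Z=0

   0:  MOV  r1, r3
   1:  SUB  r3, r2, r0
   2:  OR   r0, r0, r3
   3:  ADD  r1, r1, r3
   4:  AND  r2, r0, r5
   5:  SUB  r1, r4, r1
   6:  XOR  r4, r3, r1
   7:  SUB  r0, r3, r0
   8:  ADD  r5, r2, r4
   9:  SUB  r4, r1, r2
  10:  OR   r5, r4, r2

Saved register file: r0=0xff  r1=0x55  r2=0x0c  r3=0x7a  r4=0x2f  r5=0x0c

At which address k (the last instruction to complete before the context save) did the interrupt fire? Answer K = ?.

after  0: r0=0x8d r1=0x4b r2=0x07 r3=0x4b r4=0x1a r5=0x0c  N=0 Z=0
after  1: r0=0x8d r1=0x4b r2=0x07 r3=0x7a r4=0x1a r5=0x0c  N=0 Z=0
after  2: r0=0xff r1=0x4b r2=0x07 r3=0x7a r4=0x1a r5=0x0c  N=1 Z=0
after  3: r0=0xff r1=0xc5 r2=0x07 r3=0x7a r4=0x1a r5=0x0c  N=1 Z=0
after  4: r0=0xff r1=0xc5 r2=0x0c r3=0x7a r4=0x1a r5=0x0c  N=0 Z=0
after  5: r0=0xff r1=0x55 r2=0x0c r3=0x7a r4=0x1a r5=0x0c  N=0 Z=0
after  6: r0=0xff r1=0x55 r2=0x0c r3=0x7a r4=0x2f r5=0x0c  N=0 Z=0
-- IRQ taken; context saved, return-PC = 7 --

K = 6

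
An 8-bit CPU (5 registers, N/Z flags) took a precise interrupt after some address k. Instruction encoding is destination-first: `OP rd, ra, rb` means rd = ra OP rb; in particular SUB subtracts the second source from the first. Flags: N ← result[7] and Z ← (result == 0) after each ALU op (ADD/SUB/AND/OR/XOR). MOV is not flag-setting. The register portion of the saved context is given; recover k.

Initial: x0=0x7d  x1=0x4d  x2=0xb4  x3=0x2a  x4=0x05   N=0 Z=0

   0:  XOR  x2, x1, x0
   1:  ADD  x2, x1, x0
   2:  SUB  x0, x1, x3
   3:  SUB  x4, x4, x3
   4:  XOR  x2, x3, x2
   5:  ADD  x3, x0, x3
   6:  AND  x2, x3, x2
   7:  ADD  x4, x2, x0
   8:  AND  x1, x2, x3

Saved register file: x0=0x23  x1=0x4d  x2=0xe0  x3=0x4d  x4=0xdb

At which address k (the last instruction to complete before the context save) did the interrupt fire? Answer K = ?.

K = 5

after  0: x0=0x7d x1=0x4d x2=0x30 x3=0x2a x4=0x05  N=0 Z=0
after  1: x0=0x7d x1=0x4d x2=0xca x3=0x2a x4=0x05  N=1 Z=0
after  2: x0=0x23 x1=0x4d x2=0xca x3=0x2a x4=0x05  N=0 Z=0
after  3: x0=0x23 x1=0x4d x2=0xca x3=0x2a x4=0xdb  N=1 Z=0
after  4: x0=0x23 x1=0x4d x2=0xe0 x3=0x2a x4=0xdb  N=1 Z=0
after  5: x0=0x23 x1=0x4d x2=0xe0 x3=0x4d x4=0xdb  N=0 Z=0
-- IRQ taken; context saved, return-PC = 6 --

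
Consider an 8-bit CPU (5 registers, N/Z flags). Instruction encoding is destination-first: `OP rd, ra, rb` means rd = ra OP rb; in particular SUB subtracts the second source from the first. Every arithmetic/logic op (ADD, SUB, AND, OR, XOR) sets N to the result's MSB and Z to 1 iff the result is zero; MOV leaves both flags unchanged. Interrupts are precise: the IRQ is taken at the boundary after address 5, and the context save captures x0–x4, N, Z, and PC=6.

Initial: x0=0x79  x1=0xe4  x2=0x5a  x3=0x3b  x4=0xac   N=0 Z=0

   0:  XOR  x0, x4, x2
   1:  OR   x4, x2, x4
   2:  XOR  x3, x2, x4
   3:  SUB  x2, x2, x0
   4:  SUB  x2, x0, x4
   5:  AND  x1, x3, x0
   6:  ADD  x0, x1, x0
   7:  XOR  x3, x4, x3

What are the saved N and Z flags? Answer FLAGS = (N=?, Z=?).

after  0: x0=0xf6 x1=0xe4 x2=0x5a x3=0x3b x4=0xac  N=1 Z=0
after  1: x0=0xf6 x1=0xe4 x2=0x5a x3=0x3b x4=0xfe  N=1 Z=0
after  2: x0=0xf6 x1=0xe4 x2=0x5a x3=0xa4 x4=0xfe  N=1 Z=0
after  3: x0=0xf6 x1=0xe4 x2=0x64 x3=0xa4 x4=0xfe  N=0 Z=0
after  4: x0=0xf6 x1=0xe4 x2=0xf8 x3=0xa4 x4=0xfe  N=1 Z=0
after  5: x0=0xf6 x1=0xa4 x2=0xf8 x3=0xa4 x4=0xfe  N=1 Z=0
-- IRQ taken; context saved, return-PC = 6 --

FLAGS = (N=1, Z=0)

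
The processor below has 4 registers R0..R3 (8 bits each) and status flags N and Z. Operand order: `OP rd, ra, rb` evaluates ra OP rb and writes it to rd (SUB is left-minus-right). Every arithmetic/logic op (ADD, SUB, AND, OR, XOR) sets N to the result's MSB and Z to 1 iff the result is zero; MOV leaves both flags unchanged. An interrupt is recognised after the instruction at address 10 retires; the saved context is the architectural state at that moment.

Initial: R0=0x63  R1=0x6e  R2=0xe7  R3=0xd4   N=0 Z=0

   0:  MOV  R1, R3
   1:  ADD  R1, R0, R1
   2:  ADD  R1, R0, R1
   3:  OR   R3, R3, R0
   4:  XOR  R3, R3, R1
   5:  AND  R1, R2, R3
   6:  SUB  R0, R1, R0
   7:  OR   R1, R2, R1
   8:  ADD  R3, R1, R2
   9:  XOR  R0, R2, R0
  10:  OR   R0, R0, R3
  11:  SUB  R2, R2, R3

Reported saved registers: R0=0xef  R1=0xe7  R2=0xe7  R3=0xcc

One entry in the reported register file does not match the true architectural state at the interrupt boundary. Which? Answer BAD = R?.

after  0: R0=0x63 R1=0xd4 R2=0xe7 R3=0xd4  N=0 Z=0
after  1: R0=0x63 R1=0x37 R2=0xe7 R3=0xd4  N=0 Z=0
after  2: R0=0x63 R1=0x9a R2=0xe7 R3=0xd4  N=1 Z=0
after  3: R0=0x63 R1=0x9a R2=0xe7 R3=0xf7  N=1 Z=0
after  4: R0=0x63 R1=0x9a R2=0xe7 R3=0x6d  N=0 Z=0
after  5: R0=0x63 R1=0x65 R2=0xe7 R3=0x6d  N=0 Z=0
after  6: R0=0x02 R1=0x65 R2=0xe7 R3=0x6d  N=0 Z=0
after  7: R0=0x02 R1=0xe7 R2=0xe7 R3=0x6d  N=1 Z=0
after  8: R0=0x02 R1=0xe7 R2=0xe7 R3=0xce  N=1 Z=0
after  9: R0=0xe5 R1=0xe7 R2=0xe7 R3=0xce  N=1 Z=0
after 10: R0=0xef R1=0xe7 R2=0xe7 R3=0xce  N=1 Z=0
-- IRQ taken; context saved, return-PC = 11 --
mismatch: R3: reported 0xcc vs actual 0xce

BAD = R3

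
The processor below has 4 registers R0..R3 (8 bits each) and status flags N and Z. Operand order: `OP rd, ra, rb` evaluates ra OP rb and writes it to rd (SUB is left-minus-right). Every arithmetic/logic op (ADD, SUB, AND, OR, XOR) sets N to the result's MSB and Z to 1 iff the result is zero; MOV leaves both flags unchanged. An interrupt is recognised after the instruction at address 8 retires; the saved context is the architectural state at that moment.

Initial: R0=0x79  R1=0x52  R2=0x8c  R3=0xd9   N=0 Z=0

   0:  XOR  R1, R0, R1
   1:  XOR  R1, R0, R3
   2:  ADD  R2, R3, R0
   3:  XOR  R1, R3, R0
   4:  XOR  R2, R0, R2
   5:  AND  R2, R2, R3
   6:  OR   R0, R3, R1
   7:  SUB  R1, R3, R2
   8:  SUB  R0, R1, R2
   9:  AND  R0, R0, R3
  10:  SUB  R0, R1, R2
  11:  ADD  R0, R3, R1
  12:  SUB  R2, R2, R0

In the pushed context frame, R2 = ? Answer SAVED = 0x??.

after  0: R0=0x79 R1=0x2b R2=0x8c R3=0xd9  N=0 Z=0
after  1: R0=0x79 R1=0xa0 R2=0x8c R3=0xd9  N=1 Z=0
after  2: R0=0x79 R1=0xa0 R2=0x52 R3=0xd9  N=0 Z=0
after  3: R0=0x79 R1=0xa0 R2=0x52 R3=0xd9  N=1 Z=0
after  4: R0=0x79 R1=0xa0 R2=0x2b R3=0xd9  N=0 Z=0
after  5: R0=0x79 R1=0xa0 R2=0x09 R3=0xd9  N=0 Z=0
after  6: R0=0xf9 R1=0xa0 R2=0x09 R3=0xd9  N=1 Z=0
after  7: R0=0xf9 R1=0xd0 R2=0x09 R3=0xd9  N=1 Z=0
after  8: R0=0xc7 R1=0xd0 R2=0x09 R3=0xd9  N=1 Z=0
-- IRQ taken; context saved, return-PC = 9 --

SAVED = 0x09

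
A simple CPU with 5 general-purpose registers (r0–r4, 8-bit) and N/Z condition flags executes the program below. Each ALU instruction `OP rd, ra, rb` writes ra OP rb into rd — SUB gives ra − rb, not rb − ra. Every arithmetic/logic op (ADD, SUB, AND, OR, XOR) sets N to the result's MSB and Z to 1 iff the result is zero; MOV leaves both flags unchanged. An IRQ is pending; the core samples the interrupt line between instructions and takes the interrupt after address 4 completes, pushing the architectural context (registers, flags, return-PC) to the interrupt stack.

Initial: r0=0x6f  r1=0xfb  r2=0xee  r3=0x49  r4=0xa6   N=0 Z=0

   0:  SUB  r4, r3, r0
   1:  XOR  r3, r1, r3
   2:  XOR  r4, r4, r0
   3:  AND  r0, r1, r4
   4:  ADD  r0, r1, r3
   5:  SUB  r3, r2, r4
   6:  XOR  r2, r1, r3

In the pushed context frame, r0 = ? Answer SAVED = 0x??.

after  0: r0=0x6f r1=0xfb r2=0xee r3=0x49 r4=0xda  N=1 Z=0
after  1: r0=0x6f r1=0xfb r2=0xee r3=0xb2 r4=0xda  N=1 Z=0
after  2: r0=0x6f r1=0xfb r2=0xee r3=0xb2 r4=0xb5  N=1 Z=0
after  3: r0=0xb1 r1=0xfb r2=0xee r3=0xb2 r4=0xb5  N=1 Z=0
after  4: r0=0xad r1=0xfb r2=0xee r3=0xb2 r4=0xb5  N=1 Z=0
-- IRQ taken; context saved, return-PC = 5 --

SAVED = 0xad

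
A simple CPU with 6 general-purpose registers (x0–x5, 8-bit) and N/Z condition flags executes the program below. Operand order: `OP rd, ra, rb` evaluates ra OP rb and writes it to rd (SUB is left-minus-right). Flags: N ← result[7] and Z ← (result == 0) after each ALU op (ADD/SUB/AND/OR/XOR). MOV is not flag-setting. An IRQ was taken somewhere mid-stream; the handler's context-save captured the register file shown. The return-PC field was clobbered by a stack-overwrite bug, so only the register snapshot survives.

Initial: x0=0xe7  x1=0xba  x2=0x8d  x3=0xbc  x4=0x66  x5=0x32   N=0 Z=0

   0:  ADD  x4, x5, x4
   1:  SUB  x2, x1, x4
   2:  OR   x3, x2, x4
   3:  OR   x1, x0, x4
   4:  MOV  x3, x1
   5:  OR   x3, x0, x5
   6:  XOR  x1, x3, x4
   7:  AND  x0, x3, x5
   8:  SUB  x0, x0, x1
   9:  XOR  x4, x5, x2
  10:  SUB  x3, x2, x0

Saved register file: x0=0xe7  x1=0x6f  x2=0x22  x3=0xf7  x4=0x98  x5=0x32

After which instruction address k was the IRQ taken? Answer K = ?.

after  0: x0=0xe7 x1=0xba x2=0x8d x3=0xbc x4=0x98 x5=0x32  N=1 Z=0
after  1: x0=0xe7 x1=0xba x2=0x22 x3=0xbc x4=0x98 x5=0x32  N=0 Z=0
after  2: x0=0xe7 x1=0xba x2=0x22 x3=0xba x4=0x98 x5=0x32  N=1 Z=0
after  3: x0=0xe7 x1=0xff x2=0x22 x3=0xba x4=0x98 x5=0x32  N=1 Z=0
after  4: x0=0xe7 x1=0xff x2=0x22 x3=0xff x4=0x98 x5=0x32  N=1 Z=0
after  5: x0=0xe7 x1=0xff x2=0x22 x3=0xf7 x4=0x98 x5=0x32  N=1 Z=0
after  6: x0=0xe7 x1=0x6f x2=0x22 x3=0xf7 x4=0x98 x5=0x32  N=0 Z=0
-- IRQ taken; context saved, return-PC = 7 --

K = 6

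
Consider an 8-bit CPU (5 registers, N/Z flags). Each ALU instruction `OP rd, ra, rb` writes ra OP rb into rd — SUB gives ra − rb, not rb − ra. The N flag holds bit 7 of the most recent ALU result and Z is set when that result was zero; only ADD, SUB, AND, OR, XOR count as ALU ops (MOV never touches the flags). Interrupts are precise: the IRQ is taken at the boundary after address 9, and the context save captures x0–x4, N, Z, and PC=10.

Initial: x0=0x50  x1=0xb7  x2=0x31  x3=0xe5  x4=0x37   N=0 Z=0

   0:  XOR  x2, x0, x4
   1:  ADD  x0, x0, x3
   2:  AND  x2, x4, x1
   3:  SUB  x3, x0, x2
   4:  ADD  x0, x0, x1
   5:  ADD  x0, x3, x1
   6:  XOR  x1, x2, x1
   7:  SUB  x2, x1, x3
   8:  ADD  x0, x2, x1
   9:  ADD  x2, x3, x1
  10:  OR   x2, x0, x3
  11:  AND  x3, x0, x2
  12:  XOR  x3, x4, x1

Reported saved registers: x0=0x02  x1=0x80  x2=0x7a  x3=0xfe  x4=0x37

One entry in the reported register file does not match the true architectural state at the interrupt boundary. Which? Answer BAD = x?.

after  0: x0=0x50 x1=0xb7 x2=0x67 x3=0xe5 x4=0x37  N=0 Z=0
after  1: x0=0x35 x1=0xb7 x2=0x67 x3=0xe5 x4=0x37  N=0 Z=0
after  2: x0=0x35 x1=0xb7 x2=0x37 x3=0xe5 x4=0x37  N=0 Z=0
after  3: x0=0x35 x1=0xb7 x2=0x37 x3=0xfe x4=0x37  N=1 Z=0
after  4: x0=0xec x1=0xb7 x2=0x37 x3=0xfe x4=0x37  N=1 Z=0
after  5: x0=0xb5 x1=0xb7 x2=0x37 x3=0xfe x4=0x37  N=1 Z=0
after  6: x0=0xb5 x1=0x80 x2=0x37 x3=0xfe x4=0x37  N=1 Z=0
after  7: x0=0xb5 x1=0x80 x2=0x82 x3=0xfe x4=0x37  N=1 Z=0
after  8: x0=0x02 x1=0x80 x2=0x82 x3=0xfe x4=0x37  N=0 Z=0
after  9: x0=0x02 x1=0x80 x2=0x7e x3=0xfe x4=0x37  N=0 Z=0
-- IRQ taken; context saved, return-PC = 10 --
mismatch: x2: reported 0x7a vs actual 0x7e

BAD = x2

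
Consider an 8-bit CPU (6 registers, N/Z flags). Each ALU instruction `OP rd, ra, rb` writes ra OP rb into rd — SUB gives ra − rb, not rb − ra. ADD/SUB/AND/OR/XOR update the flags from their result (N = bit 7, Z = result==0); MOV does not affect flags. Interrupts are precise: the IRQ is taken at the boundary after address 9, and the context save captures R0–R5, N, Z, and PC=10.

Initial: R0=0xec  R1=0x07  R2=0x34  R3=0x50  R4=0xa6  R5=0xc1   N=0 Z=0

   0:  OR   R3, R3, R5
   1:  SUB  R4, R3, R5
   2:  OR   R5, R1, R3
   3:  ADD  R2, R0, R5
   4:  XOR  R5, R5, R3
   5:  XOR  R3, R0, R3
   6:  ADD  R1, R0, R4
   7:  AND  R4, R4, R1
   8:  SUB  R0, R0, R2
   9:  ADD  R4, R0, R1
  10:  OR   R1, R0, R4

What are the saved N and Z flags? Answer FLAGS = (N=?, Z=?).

after  0: R0=0xec R1=0x07 R2=0x34 R3=0xd1 R4=0xa6 R5=0xc1  N=1 Z=0
after  1: R0=0xec R1=0x07 R2=0x34 R3=0xd1 R4=0x10 R5=0xc1  N=0 Z=0
after  2: R0=0xec R1=0x07 R2=0x34 R3=0xd1 R4=0x10 R5=0xd7  N=1 Z=0
after  3: R0=0xec R1=0x07 R2=0xc3 R3=0xd1 R4=0x10 R5=0xd7  N=1 Z=0
after  4: R0=0xec R1=0x07 R2=0xc3 R3=0xd1 R4=0x10 R5=0x06  N=0 Z=0
after  5: R0=0xec R1=0x07 R2=0xc3 R3=0x3d R4=0x10 R5=0x06  N=0 Z=0
after  6: R0=0xec R1=0xfc R2=0xc3 R3=0x3d R4=0x10 R5=0x06  N=1 Z=0
after  7: R0=0xec R1=0xfc R2=0xc3 R3=0x3d R4=0x10 R5=0x06  N=0 Z=0
after  8: R0=0x29 R1=0xfc R2=0xc3 R3=0x3d R4=0x10 R5=0x06  N=0 Z=0
after  9: R0=0x29 R1=0xfc R2=0xc3 R3=0x3d R4=0x25 R5=0x06  N=0 Z=0
-- IRQ taken; context saved, return-PC = 10 --

FLAGS = (N=0, Z=0)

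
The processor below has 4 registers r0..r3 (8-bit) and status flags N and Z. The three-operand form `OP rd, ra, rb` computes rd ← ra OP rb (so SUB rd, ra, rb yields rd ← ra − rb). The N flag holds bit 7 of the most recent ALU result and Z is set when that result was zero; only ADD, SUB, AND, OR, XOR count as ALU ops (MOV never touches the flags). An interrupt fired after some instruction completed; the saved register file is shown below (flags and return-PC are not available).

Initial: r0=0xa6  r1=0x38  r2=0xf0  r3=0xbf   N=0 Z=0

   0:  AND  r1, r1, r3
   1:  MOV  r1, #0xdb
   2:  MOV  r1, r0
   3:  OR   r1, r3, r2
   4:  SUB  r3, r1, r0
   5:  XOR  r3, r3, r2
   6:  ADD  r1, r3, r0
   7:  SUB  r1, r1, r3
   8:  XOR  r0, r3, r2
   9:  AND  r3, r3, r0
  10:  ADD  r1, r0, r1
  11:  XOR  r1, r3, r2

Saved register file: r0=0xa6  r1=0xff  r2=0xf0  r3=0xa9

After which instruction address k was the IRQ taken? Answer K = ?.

after  0: r0=0xa6 r1=0x38 r2=0xf0 r3=0xbf  N=0 Z=0
after  1: r0=0xa6 r1=0xdb r2=0xf0 r3=0xbf  N=0 Z=0
after  2: r0=0xa6 r1=0xa6 r2=0xf0 r3=0xbf  N=0 Z=0
after  3: r0=0xa6 r1=0xff r2=0xf0 r3=0xbf  N=1 Z=0
after  4: r0=0xa6 r1=0xff r2=0xf0 r3=0x59  N=0 Z=0
after  5: r0=0xa6 r1=0xff r2=0xf0 r3=0xa9  N=1 Z=0
-- IRQ taken; context saved, return-PC = 6 --

K = 5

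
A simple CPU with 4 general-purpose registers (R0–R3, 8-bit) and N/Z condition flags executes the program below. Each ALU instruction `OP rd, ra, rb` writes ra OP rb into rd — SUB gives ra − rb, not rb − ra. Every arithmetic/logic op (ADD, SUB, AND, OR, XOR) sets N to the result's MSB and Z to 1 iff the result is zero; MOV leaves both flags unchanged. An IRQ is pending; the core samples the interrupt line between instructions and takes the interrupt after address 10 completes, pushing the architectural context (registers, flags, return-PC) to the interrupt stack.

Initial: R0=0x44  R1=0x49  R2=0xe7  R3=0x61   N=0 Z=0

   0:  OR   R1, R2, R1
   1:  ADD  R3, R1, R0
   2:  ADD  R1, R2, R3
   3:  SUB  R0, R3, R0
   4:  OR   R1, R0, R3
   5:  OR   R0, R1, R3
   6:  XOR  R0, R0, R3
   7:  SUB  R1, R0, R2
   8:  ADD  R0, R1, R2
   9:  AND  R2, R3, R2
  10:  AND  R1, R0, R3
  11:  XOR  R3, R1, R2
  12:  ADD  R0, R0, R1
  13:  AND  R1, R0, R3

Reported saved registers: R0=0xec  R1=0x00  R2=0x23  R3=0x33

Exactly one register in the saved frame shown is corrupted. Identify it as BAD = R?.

BAD = R0

after  0: R0=0x44 R1=0xef R2=0xe7 R3=0x61  N=1 Z=0
after  1: R0=0x44 R1=0xef R2=0xe7 R3=0x33  N=0 Z=0
after  2: R0=0x44 R1=0x1a R2=0xe7 R3=0x33  N=0 Z=0
after  3: R0=0xef R1=0x1a R2=0xe7 R3=0x33  N=1 Z=0
after  4: R0=0xef R1=0xff R2=0xe7 R3=0x33  N=1 Z=0
after  5: R0=0xff R1=0xff R2=0xe7 R3=0x33  N=1 Z=0
after  6: R0=0xcc R1=0xff R2=0xe7 R3=0x33  N=1 Z=0
after  7: R0=0xcc R1=0xe5 R2=0xe7 R3=0x33  N=1 Z=0
after  8: R0=0xcc R1=0xe5 R2=0xe7 R3=0x33  N=1 Z=0
after  9: R0=0xcc R1=0xe5 R2=0x23 R3=0x33  N=0 Z=0
after 10: R0=0xcc R1=0x00 R2=0x23 R3=0x33  N=0 Z=1
-- IRQ taken; context saved, return-PC = 11 --
mismatch: R0: reported 0xec vs actual 0xcc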